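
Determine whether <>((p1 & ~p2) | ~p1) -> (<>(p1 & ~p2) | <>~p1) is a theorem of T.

Tableau for the negation ~(<>((p1 & ~p2) | ~p1) -> (<>(p1 & ~p2) | <>~p1)):
1. ~(<>((p1 & ~p2) | ~p1) -> (<>(p1 & ~p2) | <>~p1)), w0
2. <>((p1 & ~p2) | ~p1), w0
3. ~(<>(p1 & ~p2) | <>~p1), w0
4. ~<>(p1 & ~p2), w0
5. ~<>~p1, w0
6. ~(p1 & ~p2), w0
7. p1, w0
8. p2, w0
9. (p1 & ~p2) | ~p1, w1
10. ~(p1 & ~p2), w1
11. p1, w1
12. p1 & ~p2, w1
13. ~p2, w1
14. p2, w1
Accessibility: w0Rw0, w0Rw1, w1Rw1
Branch closes: p2 and ~p2 both at w1.
Every branch of the negation's tableau closes; the branch above is one of them.

Yes, valid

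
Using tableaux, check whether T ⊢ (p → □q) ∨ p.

Tableau for the negation ¬((p → □q) ∨ p):
1. ¬((p → □q) ∨ p), 0
2. ¬(p → □q), 0   [¬∨-rule on 1]
3. ¬p, 0   [¬∨-rule on 1]
4. p, 0   [¬→-rule on 2]
5. ¬□q, 0   [¬→-rule on 2]
Accessibility: 0R0
Branch closes: p and ¬p both at 0.
All branches of the negation close; one closing branch shown above.

Yes, valid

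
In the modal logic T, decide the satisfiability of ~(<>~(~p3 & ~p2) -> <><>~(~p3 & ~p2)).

Unsatisfiable

1. ~(<>~(~p3 & ~p2) -> <><>~(~p3 & ~p2)), 0
2. <>~(~p3 & ~p2), 0
3. ~<><>~(~p3 & ~p2), 0
4. ~<>~(~p3 & ~p2), 0
5. ~p3 & ~p2, 0
6. ~p3, 0
7. ~p2, 0
8. ~(~p3 & ~p2), 1
9. ~<>~(~p3 & ~p2), 1
10. ~p3 & ~p2, 1
11. ~p3, 1
12. ~p2, 1
13. p2, 1
Accessibility: 0R0, 0R1, 1R1
Branch closes: p2 and ~p2 both at 1.
All branches of the tableau close; one closing branch shown above.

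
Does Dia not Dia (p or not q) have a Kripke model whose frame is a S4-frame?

1. Dia not Dia (p or not q), u
2. not Dia (p or not q), v   [Dia-rule on 1: fresh world v, uRv]
3. not (p or not q), v   [neg-Dia-rule on 2 via vRv]
4. not p, v   [neg-or-rule on 3]
5. q, v   [neg-or-rule on 3]
Accessibility: uRu, uRv, vRv

Yes, satisfiable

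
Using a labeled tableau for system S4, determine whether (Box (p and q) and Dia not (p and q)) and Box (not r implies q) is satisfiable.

1. (Box (p and q) and Dia not (p and q)) and Box (not r implies q), w0
2. Box (p and q) and Dia not (p and q), w0
3. Box (not r implies q), w0
4. Box (p and q), w0
5. Dia not (p and q), w0
6. not r implies q, w0
7. p and q, w0
8. p, w0
9. q, w0
10. not (p and q), w1
11. not r implies q, w1
12. p and q, w1
13. p, w1
14. q, w1
15. not q, w1
Accessibility: w0Rw0, w0Rw1, w1Rw1
Branch closes: q and not q both at w1.
All branches of the tableau close; one closing branch shown above.

Unsatisfiable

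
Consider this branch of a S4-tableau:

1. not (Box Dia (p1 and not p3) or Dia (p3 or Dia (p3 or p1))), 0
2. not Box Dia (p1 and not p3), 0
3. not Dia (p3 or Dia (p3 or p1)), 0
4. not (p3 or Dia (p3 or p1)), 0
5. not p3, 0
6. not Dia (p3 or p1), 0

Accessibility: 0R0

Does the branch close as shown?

Open

No atom appears with both signs at the same world.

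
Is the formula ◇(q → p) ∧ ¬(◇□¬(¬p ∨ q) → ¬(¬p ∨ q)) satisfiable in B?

No, unsatisfiable

1. ◇(q → p) ∧ ¬(◇□¬(¬p ∨ q) → ¬(¬p ∨ q)), w0
2. ◇(q → p), w0   [∧-rule on 1]
3. ¬(◇□¬(¬p ∨ q) → ¬(¬p ∨ q)), w0   [∧-rule on 1]
4. ◇□¬(¬p ∨ q), w0   [¬→-rule on 3]
5. ¬p ∨ q, w0   [¬→-rule on 3]
6. q, w0   [∨-rule on 5 (branches; this branch)]
7. q → p, w1   [◇-rule on 2: fresh world w1, w0Rw1]
8. p, w1   [→-rule on 7 (branches; this branch)]
9. □¬(¬p ∨ q), w2   [◇-rule on 4: fresh world w2, w0Rw2]
10. ¬(¬p ∨ q), w0   [□-rule on 9 via w2Rw0]
11. p, w0   [¬∨-rule on 10]
12. ¬q, w0   [¬∨-rule on 10]
Accessibility: w0Rw0, w0Rw1, w0Rw2, w1Rw0, w1Rw1, w2Rw0, w2Rw2
Branch closes: q and ¬q both at w0.
All branches of the tableau close; one closing branch shown above.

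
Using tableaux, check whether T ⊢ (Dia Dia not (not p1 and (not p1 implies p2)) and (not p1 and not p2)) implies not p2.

Tableau for the negation not ((Dia Dia not (not p1 and (not p1 implies p2)) and (not p1 and not p2)) implies not p2):
1. not ((Dia Dia not (not p1 and (not p1 implies p2)) and (not p1 and not p2)) implies not p2), 0
2. Dia Dia not (not p1 and (not p1 implies p2)) and (not p1 and not p2), 0   [neg-implies-rule on 1]
3. p2, 0   [neg-implies-rule on 1]
4. Dia Dia not (not p1 and (not p1 implies p2)), 0   [and-rule on 2]
5. not p1 and not p2, 0   [and-rule on 2]
6. not p1, 0   [and-rule on 5]
7. not p2, 0   [and-rule on 5]
Accessibility: 0R0
Branch closes: p2 and not p2 both at 0.
All branches of the negation close; one closing branch shown above.

Yes, valid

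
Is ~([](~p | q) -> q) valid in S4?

Tableau for the negation [](~p | q) -> q:
1. [](~p | q) -> q, 0
2. q, 0   [->-rule on 1 (branches; this branch)]
Accessibility: 0R0
The negation has an open branch (countermodel exists).

Not valid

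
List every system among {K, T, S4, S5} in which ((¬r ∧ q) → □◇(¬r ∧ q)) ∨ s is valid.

S5

S5-tableau for the negation ¬(((¬r ∧ q) → □◇(¬r ∧ q)) ∨ s):
1. ¬(((¬r ∧ q) → □◇(¬r ∧ q)) ∨ s), w0
2. ¬((¬r ∧ q) → □◇(¬r ∧ q)), w0   [¬∨-rule on 1]
3. ¬s, w0   [¬∨-rule on 1]
4. ¬r ∧ q, w0   [¬→-rule on 2]
5. ¬□◇(¬r ∧ q), w0   [¬→-rule on 2]
6. ¬r, w0   [∧-rule on 4]
7. q, w0   [∧-rule on 4]
8. ¬◇(¬r ∧ q), w1   [¬□-rule on 5: fresh world w1, w0Rw1]
9. ¬(¬r ∧ q), w0   [¬◇-rule on 8 via w1Rw0]
10. ¬(¬r ∧ q), w1   [¬◇-rule on 8 via w1Rw1]
11. ¬q, w0   [¬∧-rule on 9 (branches; this branch)]
Accessibility: w0Rw0, w0Rw1, w1Rw0, w1Rw1
Branch closes: q and ¬q both at w0.
Every branch closes (one shown): valid in S5.
S4-tableau for the negation ¬(((¬r ∧ q) → □◇(¬r ∧ q)) ∨ s):
1. ¬(((¬r ∧ q) → □◇(¬r ∧ q)) ∨ s), w0
2. ¬((¬r ∧ q) → □◇(¬r ∧ q)), w0   [¬∨-rule on 1]
3. ¬s, w0   [¬∨-rule on 1]
4. ¬r ∧ q, w0   [¬→-rule on 2]
5. ¬□◇(¬r ∧ q), w0   [¬→-rule on 2]
6. ¬r, w0   [∧-rule on 4]
7. q, w0   [∧-rule on 4]
8. ¬◇(¬r ∧ q), w1   [¬□-rule on 5: fresh world w1, w0Rw1]
9. ¬(¬r ∧ q), w1   [¬◇-rule on 8 via w1Rw1]
10. ¬q, w1   [¬∧-rule on 9 (branches; this branch)]
Accessibility: w0Rw0, w0Rw1, w1Rw1
Complete open branch: countermodel on an S4-frame, so not valid in S4, nor in K, T (the same frame is also a K-frame and a T-frame).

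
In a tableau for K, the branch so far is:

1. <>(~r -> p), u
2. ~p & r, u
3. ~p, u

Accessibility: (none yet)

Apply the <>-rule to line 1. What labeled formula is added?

a fresh world v with uRv, and ~r -> p at v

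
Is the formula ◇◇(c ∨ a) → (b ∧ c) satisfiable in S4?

1. ◇◇(c ∨ a) → (b ∧ c), w0
2. b ∧ c, w0
3. b, w0
4. c, w0
Accessibility: w0Rw0

Satisfiable (open branch found)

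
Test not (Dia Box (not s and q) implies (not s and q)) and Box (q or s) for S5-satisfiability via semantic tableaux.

1. not (Dia Box (not s and q) implies (not s and q)) and Box (q or s), 0
2. not (Dia Box (not s and q) implies (not s and q)), 0
3. Box (q or s), 0
4. Dia Box (not s and q), 0
5. not (not s and q), 0
6. q or s, 0
7. not q, 0
8. s, 0
9. Box (not s and q), 1
10. q or s, 1
11. not s and q, 0
12. not s, 0
13. q, 0
Accessibility: 0R0, 0R1, 1R0, 1R1
Branch closes: s and not s both at 0.
All branches of the tableau close; one closing branch shown above.

Unsatisfiable (every branch closes)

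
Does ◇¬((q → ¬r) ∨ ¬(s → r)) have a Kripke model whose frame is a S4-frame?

1. ◇¬((q → ¬r) ∨ ¬(s → r)), 0
2. ¬((q → ¬r) ∨ ¬(s → r)), 1
3. ¬(q → ¬r), 1
4. s → r, 1
5. q, 1
6. r, 1
Accessibility: 0R0, 0R1, 1R1

Satisfiable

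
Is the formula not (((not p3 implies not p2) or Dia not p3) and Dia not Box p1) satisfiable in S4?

Satisfiable

1. not (((not p3 implies not p2) or Dia not p3) and Dia not Box p1), w0
2. not Dia not Box p1, w0
3. Box p1, w0
4. p1, w0
Accessibility: w0Rw0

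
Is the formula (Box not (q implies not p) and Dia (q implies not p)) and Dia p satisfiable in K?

1. (Box not (q implies not p) and Dia (q implies not p)) and Dia p, 0
2. Box not (q implies not p) and Dia (q implies not p), 0
3. Dia p, 0
4. Box not (q implies not p), 0
5. Dia (q implies not p), 0
6. p, 1
7. not (q implies not p), 1
8. q, 1
9. q implies not p, 2
10. not (q implies not p), 2
11. q, 2
12. p, 2
13. not p, 2
Accessibility: 0R1, 0R2
Branch closes: p and not p both at 2.
(One branch shown.) All branches close.

Unsatisfiable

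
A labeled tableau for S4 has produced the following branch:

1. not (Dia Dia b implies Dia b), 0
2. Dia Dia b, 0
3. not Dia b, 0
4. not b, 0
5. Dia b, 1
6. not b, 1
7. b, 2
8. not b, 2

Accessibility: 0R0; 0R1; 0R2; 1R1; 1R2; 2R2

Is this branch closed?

Yes, closed

Both b and not b appear at 2.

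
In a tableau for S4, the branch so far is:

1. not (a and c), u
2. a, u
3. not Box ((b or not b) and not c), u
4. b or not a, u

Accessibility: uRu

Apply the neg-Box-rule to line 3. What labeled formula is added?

a fresh world v with uRv, and not ((b or not b) and not c) at v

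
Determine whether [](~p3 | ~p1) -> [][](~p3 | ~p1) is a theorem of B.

No, not valid

Tableau for the negation ~([](~p3 | ~p1) -> [][](~p3 | ~p1)):
1. ~([](~p3 | ~p1) -> [][](~p3 | ~p1)), w0
2. [](~p3 | ~p1), w0   [~->-rule on 1]
3. ~[][](~p3 | ~p1), w0   [~->-rule on 1]
4. ~p3 | ~p1, w0   [[]-rule on 2 via w0Rw0]
5. ~p1, w0   [|-rule on 4 (branches; this branch)]
6. ~[](~p3 | ~p1), w1   [~[]-rule on 3: fresh world w1, w0Rw1]
7. ~p3 | ~p1, w1   [[]-rule on 2 via w0Rw1]
8. ~p1, w1   [|-rule on 7 (branches; this branch)]
9. ~(~p3 | ~p1), w2   [~[]-rule on 6: fresh world w2, w1Rw2]
10. p3, w2   [~|-rule on 9]
11. p1, w2   [~|-rule on 9]
Accessibility: w0Rw0, w0Rw1, w1Rw0, w1Rw1, w1Rw2, w2Rw1, w2Rw2
The negation has an open branch (countermodel exists).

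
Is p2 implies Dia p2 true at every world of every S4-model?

Yes, valid

Tableau for the negation not (p2 implies Dia p2):
1. not (p2 implies Dia p2), w0
2. p2, w0
3. not Dia p2, w0
4. not p2, w0
Accessibility: w0Rw0
Branch closes: p2 and not p2 both at w0.
All branches of the negation close; one closing branch shown above.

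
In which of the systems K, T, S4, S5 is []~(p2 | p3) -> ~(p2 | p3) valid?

T, S4, S5

K-tableau for the negation ~([]~(p2 | p3) -> ~(p2 | p3)):
1. ~([]~(p2 | p3) -> ~(p2 | p3)), 0
2. []~(p2 | p3), 0   [~->-rule on 1]
3. p2 | p3, 0   [~->-rule on 1]
4. p3, 0   [|-rule on 3 (branches; this branch)]
Complete open branch: countermodel on a K-frame, so not valid in K.
T-tableau for the negation ~([]~(p2 | p3) -> ~(p2 | p3)):
1. ~([]~(p2 | p3) -> ~(p2 | p3)), 0
2. []~(p2 | p3), 0   [~->-rule on 1]
3. p2 | p3, 0   [~->-rule on 1]
4. ~(p2 | p3), 0   [[]-rule on 2 via 0R0]
5. ~p2, 0   [~|-rule on 4]
6. ~p3, 0   [~|-rule on 4]
7. p3, 0   [|-rule on 3 (branches; this branch)]
Accessibility: 0R0
Branch closes: p3 and ~p3 both at 0.
Every branch closes (one shown): valid in T, hence also in S4, S5 (every theorem of T is a theorem of S4 and S5).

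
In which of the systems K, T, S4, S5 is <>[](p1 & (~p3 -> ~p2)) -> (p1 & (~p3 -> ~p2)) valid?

S5

S5-tableau for the negation ~(<>[](p1 & (~p3 -> ~p2)) -> (p1 & (~p3 -> ~p2))):
1. ~(<>[](p1 & (~p3 -> ~p2)) -> (p1 & (~p3 -> ~p2))), u
2. <>[](p1 & (~p3 -> ~p2)), u
3. ~(p1 & (~p3 -> ~p2)), u
4. ~(~p3 -> ~p2), u
5. ~p3, u
6. p2, u
7. [](p1 & (~p3 -> ~p2)), v
8. p1 & (~p3 -> ~p2), u
9. p1, u
10. ~p3 -> ~p2, u
11. p1 & (~p3 -> ~p2), v
12. p1, v
13. ~p3 -> ~p2, v
14. ~p2, u
Accessibility: uRu, uRv, vRu, vRv
Branch closes: p2 and ~p2 both at u.
Every branch closes (one shown): valid in S5.
S4-tableau for the negation ~(<>[](p1 & (~p3 -> ~p2)) -> (p1 & (~p3 -> ~p2))):
1. ~(<>[](p1 & (~p3 -> ~p2)) -> (p1 & (~p3 -> ~p2))), u
2. <>[](p1 & (~p3 -> ~p2)), u
3. ~(p1 & (~p3 -> ~p2)), u
4. ~(~p3 -> ~p2), u
5. ~p3, u
6. p2, u
7. [](p1 & (~p3 -> ~p2)), v
8. p1 & (~p3 -> ~p2), v
9. p1, v
10. ~p3 -> ~p2, v
11. ~p2, v
Accessibility: uRu, uRv, vRv
Complete open branch: countermodel on an S4-frame, so not valid in S4, nor in K, T (the same frame is also a K-frame and a T-frame).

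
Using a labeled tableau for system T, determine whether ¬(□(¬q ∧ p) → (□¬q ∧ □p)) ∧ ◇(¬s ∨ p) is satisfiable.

Unsatisfiable (every branch closes)

1. ¬(□(¬q ∧ p) → (□¬q ∧ □p)) ∧ ◇(¬s ∨ p), 0
2. ¬(□(¬q ∧ p) → (□¬q ∧ □p)), 0   [∧-rule on 1]
3. ◇(¬s ∨ p), 0   [∧-rule on 1]
4. □(¬q ∧ p), 0   [¬→-rule on 2]
5. ¬(□¬q ∧ □p), 0   [¬→-rule on 2]
6. ¬q ∧ p, 0   [□-rule on 4 via 0R0]
7. ¬q, 0   [∧-rule on 6]
8. p, 0   [∧-rule on 6]
9. ¬□p, 0   [¬∧-rule on 5 (branches; this branch)]
10. ¬s ∨ p, 1   [◇-rule on 3: fresh world 1, 0R1]
11. ¬q ∧ p, 1   [□-rule on 4 via 0R1]
12. ¬q, 1   [∧-rule on 11]
13. p, 1   [∧-rule on 11]
14. ¬p, 2   [¬□-rule on 9: fresh world 2, 0R2]
15. ¬q ∧ p, 2   [□-rule on 4 via 0R2]
16. ¬q, 2   [∧-rule on 15]
17. p, 2   [∧-rule on 15]
Accessibility: 0R0, 0R1, 0R2, 1R1, 2R2
Branch closes: p and ¬p both at 2.
Every branch closes; the branch above is one of them.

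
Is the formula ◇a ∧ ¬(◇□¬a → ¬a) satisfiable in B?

1. ◇a ∧ ¬(◇□¬a → ¬a), 0
2. ◇a, 0
3. ¬(◇□¬a → ¬a), 0
4. ◇□¬a, 0
5. a, 0
6. a, 1
7. □¬a, 2
8. ¬a, 0
Accessibility: 0R0, 0R1, 0R2, 1R0, 1R1, 2R0, 2R2
Branch closes: a and ¬a both at 0.
Every branch closes; the branch above is one of them.

Unsatisfiable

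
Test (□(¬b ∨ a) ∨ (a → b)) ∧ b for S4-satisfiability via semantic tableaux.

1. (□(¬b ∨ a) ∨ (a → b)) ∧ b, 0
2. □(¬b ∨ a) ∨ (a → b), 0
3. b, 0
4. a → b, 0
Accessibility: 0R0

Satisfiable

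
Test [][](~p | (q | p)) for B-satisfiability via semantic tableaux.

1. [][](~p | (q | p)), u
2. [](~p | (q | p)), u
3. ~p | (q | p), u
4. q | p, u
5. p, u
Accessibility: uRu

Satisfiable (open branch found)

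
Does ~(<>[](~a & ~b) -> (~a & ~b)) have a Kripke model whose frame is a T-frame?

Satisfiable (open branch found)

1. ~(<>[](~a & ~b) -> (~a & ~b)), 0
2. <>[](~a & ~b), 0
3. ~(~a & ~b), 0
4. b, 0
5. [](~a & ~b), 1
6. ~a & ~b, 1
7. ~a, 1
8. ~b, 1
Accessibility: 0R0, 0R1, 1R1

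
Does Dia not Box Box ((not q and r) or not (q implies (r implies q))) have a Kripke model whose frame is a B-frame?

Yes, satisfiable

1. Dia not Box Box ((not q and r) or not (q implies (r implies q))), u
2. not Box Box ((not q and r) or not (q implies (r implies q))), v
3. not Box ((not q and r) or not (q implies (r implies q))), w
4. not ((not q and r) or not (q implies (r implies q))), x
5. not (not q and r), x
6. q implies (r implies q), x
7. not r, x
8. r implies q, x
9. q, x
Accessibility: uRu, uRv, vRu, vRv, vRw, wRv, wRw, wRx, xRw, xRx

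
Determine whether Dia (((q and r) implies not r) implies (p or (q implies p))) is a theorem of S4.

Tableau for the negation not Dia (((q and r) implies not r) implies (p or (q implies p))):
1. not Dia (((q and r) implies not r) implies (p or (q implies p))), 0
2. not (((q and r) implies not r) implies (p or (q implies p))), 0
3. (q and r) implies not r, 0
4. not (p or (q implies p)), 0
5. not p, 0
6. not (q implies p), 0
7. q, 0
8. not r, 0
Accessibility: 0R0
The negation has an open branch (countermodel exists).

No, not valid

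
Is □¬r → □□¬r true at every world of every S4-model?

Tableau for the negation ¬(□¬r → □□¬r):
1. ¬(□¬r → □□¬r), u
2. □¬r, u
3. ¬□□¬r, u
4. ¬r, u
5. ¬□¬r, v
6. ¬r, v
7. r, w
8. ¬r, w
Accessibility: uRu, uRv, uRw, vRv, vRw, wRw
Branch closes: r and ¬r both at w.
Every branch of the negation's tableau closes; the branch above is one of them.

Valid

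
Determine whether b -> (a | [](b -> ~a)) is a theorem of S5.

Invalid (countermodel exists)

Tableau for the negation ~(b -> (a | [](b -> ~a))):
1. ~(b -> (a | [](b -> ~a))), u
2. b, u
3. ~(a | [](b -> ~a)), u
4. ~a, u
5. ~[](b -> ~a), u
6. ~(b -> ~a), v
7. b, v
8. a, v
Accessibility: uRu, uRv, vRu, vRv
The negation has an open branch (countermodel exists).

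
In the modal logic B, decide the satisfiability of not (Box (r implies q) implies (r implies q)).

1. not (Box (r implies q) implies (r implies q)), u
2. Box (r implies q), u
3. not (r implies q), u
4. r, u
5. not q, u
6. r implies q, u
7. q, u
Accessibility: uRu
Branch closes: q and not q both at u.
Every branch closes; the branch above is one of them.

No, unsatisfiable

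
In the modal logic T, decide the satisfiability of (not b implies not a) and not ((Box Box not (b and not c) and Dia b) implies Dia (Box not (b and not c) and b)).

No, unsatisfiable

1. (not b implies not a) and not ((Box Box not (b and not c) and Dia b) implies Dia (Box not (b and not c) and b)), 0
2. not b implies not a, 0   [and-rule on 1]
3. not ((Box Box not (b and not c) and Dia b) implies Dia (Box not (b and not c) and b)), 0   [and-rule on 1]
4. Box Box not (b and not c) and Dia b, 0   [neg-implies-rule on 3]
5. not Dia (Box not (b and not c) and b), 0   [neg-implies-rule on 3]
6. Box Box not (b and not c), 0   [and-rule on 4]
7. Dia b, 0   [and-rule on 4]
8. not (Box not (b and not c) and b), 0   [neg-Dia-rule on 5 via 0R0]
9. Box not (b and not c), 0   [Box-rule on 6 via 0R0]
10. not (b and not c), 0   [Box-rule on 9 via 0R0]
11. not a, 0   [implies-rule on 2 (branches; this branch)]
12. not Box not (b and not c), 0   [neg-and-rule on 8 (branches; this branch)]
13. c, 0   [neg-and-rule on 10 (branches; this branch)]
14. b, 1   [Dia-rule on 7: fresh world 1, 0R1]
15. not (Box not (b and not c) and b), 1   [neg-Dia-rule on 5 via 0R1]
16. Box not (b and not c), 1   [Box-rule on 6 via 0R1]
17. not (b and not c), 1   [Box-rule on 9 via 0R1]
18. not Box not (b and not c), 1   [neg-and-rule on 15 (branches; this branch)]
19. c, 1   [neg-and-rule on 17 (branches; this branch)]
20. b and not c, 2   [neg-Box-rule on 12: fresh world 2, 0R2]
21. b, 2   [and-rule on 20]
22. not c, 2   [and-rule on 20]
23. not (Box not (b and not c) and b), 2   [neg-Dia-rule on 5 via 0R2]
24. Box not (b and not c), 2   [Box-rule on 6 via 0R2]
25. not (b and not c), 2   [Box-rule on 9 via 0R2]
26. not Box not (b and not c), 2   [neg-and-rule on 23 (branches; this branch)]
27. c, 2   [neg-and-rule on 25 (branches; this branch)]
Accessibility: 0R0, 0R1, 0R2, 1R1, 2R2
Branch closes: c and not c both at 2.
Every branch closes; the branch above is one of them.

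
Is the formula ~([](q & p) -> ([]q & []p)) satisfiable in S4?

Unsatisfiable

1. ~([](q & p) -> ([]q & []p)), u
2. [](q & p), u
3. ~([]q & []p), u
4. q & p, u
5. q, u
6. p, u
7. ~[]p, u
8. ~p, v
9. q & p, v
10. q, v
11. p, v
Accessibility: uRu, uRv, vRv
Branch closes: p and ~p both at v.
(One branch shown.) All branches close.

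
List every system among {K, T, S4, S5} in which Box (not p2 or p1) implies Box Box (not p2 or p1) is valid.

S4, S5

T-tableau for the negation not (Box (not p2 or p1) implies Box Box (not p2 or p1)):
1. not (Box (not p2 or p1) implies Box Box (not p2 or p1)), w0
2. Box (not p2 or p1), w0
3. not Box Box (not p2 or p1), w0
4. not p2 or p1, w0
5. p1, w0
6. not Box (not p2 or p1), w1
7. not p2 or p1, w1
8. p1, w1
9. not (not p2 or p1), w2
10. p2, w2
11. not p1, w2
Accessibility: w0Rw0, w0Rw1, w1Rw1, w1Rw2, w2Rw2
Complete open branch: countermodel on a T-frame, so not valid in T, nor in K (the same frame is also a K-frame).
S4-tableau for the negation not (Box (not p2 or p1) implies Box Box (not p2 or p1)):
1. not (Box (not p2 or p1) implies Box Box (not p2 or p1)), w0
2. Box (not p2 or p1), w0
3. not Box Box (not p2 or p1), w0
4. not p2 or p1, w0
5. p1, w0
6. not Box (not p2 or p1), w1
7. not p2 or p1, w1
8. p1, w1
9. not (not p2 or p1), w2
10. p2, w2
11. not p1, w2
12. not p2 or p1, w2
13. p1, w2
Accessibility: w0Rw0, w0Rw1, w0Rw2, w1Rw1, w1Rw2, w2Rw2
Branch closes: p1 and not p1 both at w2.
Every branch closes (one shown): valid in S4, hence also in S5 (every theorem of S4 is a theorem of S5).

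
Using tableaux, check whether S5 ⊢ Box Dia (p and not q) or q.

No, not valid

Tableau for the negation not (Box Dia (p and not q) or q):
1. not (Box Dia (p and not q) or q), w0
2. not Box Dia (p and not q), w0
3. not q, w0
4. not Dia (p and not q), w1
5. not (p and not q), w0
6. not (p and not q), w1
7. not p, w0
8. q, w1
Accessibility: w0Rw0, w0Rw1, w1Rw0, w1Rw1
The negation has an open branch (countermodel exists).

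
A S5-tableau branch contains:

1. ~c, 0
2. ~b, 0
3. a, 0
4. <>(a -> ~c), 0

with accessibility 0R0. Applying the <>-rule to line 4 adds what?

a fresh world 1 with 0R1, and a -> ~c at 1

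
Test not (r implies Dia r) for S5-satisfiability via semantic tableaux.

1. not (r implies Dia r), w0
2. r, w0
3. not Dia r, w0
4. not r, w0
Accessibility: w0Rw0
Branch closes: r and not r both at w0.
All branches of the tableau close; one closing branch shown above.

No, unsatisfiable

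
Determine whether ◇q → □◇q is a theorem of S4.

No, not valid

Tableau for the negation ¬(◇q → □◇q):
1. ¬(◇q → □◇q), u
2. ◇q, u   [¬→-rule on 1]
3. ¬□◇q, u   [¬→-rule on 1]
4. q, v   [◇-rule on 2: fresh world v, uRv]
5. ¬◇q, w   [¬□-rule on 3: fresh world w, uRw]
6. ¬q, w   [¬◇-rule on 5 via wRw]
Accessibility: uRu, uRv, uRw, vRv, wRw
The negation has an open branch (countermodel exists).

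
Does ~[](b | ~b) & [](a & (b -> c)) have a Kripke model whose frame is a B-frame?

Unsatisfiable

1. ~[](b | ~b) & [](a & (b -> c)), w0
2. ~[](b | ~b), w0
3. [](a & (b -> c)), w0
4. a & (b -> c), w0
5. a, w0
6. b -> c, w0
7. c, w0
8. ~(b | ~b), w1
9. ~b, w1
10. b, w1
Accessibility: w0Rw0, w0Rw1, w1Rw0, w1Rw1
Branch closes: b and ~b both at w1.
(One branch shown.) All branches close.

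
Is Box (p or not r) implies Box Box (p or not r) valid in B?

Tableau for the negation not (Box (p or not r) implies Box Box (p or not r)):
1. not (Box (p or not r) implies Box Box (p or not r)), w0
2. Box (p or not r), w0
3. not Box Box (p or not r), w0
4. p or not r, w0
5. not r, w0
6. not Box (p or not r), w1
7. p or not r, w1
8. not r, w1
9. not (p or not r), w2
10. not p, w2
11. r, w2
Accessibility: w0Rw0, w0Rw1, w1Rw0, w1Rw1, w1Rw2, w2Rw1, w2Rw2
The negation has an open branch (countermodel exists).

Invalid (countermodel exists)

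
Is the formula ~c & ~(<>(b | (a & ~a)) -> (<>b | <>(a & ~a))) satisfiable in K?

1. ~c & ~(<>(b | (a & ~a)) -> (<>b | <>(a & ~a))), w0
2. ~c, w0   [&-rule on 1]
3. ~(<>(b | (a & ~a)) -> (<>b | <>(a & ~a))), w0   [&-rule on 1]
4. <>(b | (a & ~a)), w0   [~->-rule on 3]
5. ~(<>b | <>(a & ~a)), w0   [~->-rule on 3]
6. ~<>b, w0   [~|-rule on 5]
7. ~<>(a & ~a), w0   [~|-rule on 5]
8. b | (a & ~a), w1   [<>-rule on 4: fresh world w1, w0Rw1]
9. ~b, w1   [~<>-rule on 6 via w0Rw1]
10. ~(a & ~a), w1   [~<>-rule on 7 via w0Rw1]
11. a & ~a, w1   [|-rule on 8 (branches; this branch)]
12. a, w1   [&-rule on 11]
13. ~a, w1   [&-rule on 11]
Accessibility: w0Rw1
Branch closes: a and ~a both at w1.
Every branch closes; the branch above is one of them.

Unsatisfiable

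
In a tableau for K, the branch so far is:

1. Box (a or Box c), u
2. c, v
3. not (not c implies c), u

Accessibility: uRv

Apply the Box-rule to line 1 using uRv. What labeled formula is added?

a or Box c, v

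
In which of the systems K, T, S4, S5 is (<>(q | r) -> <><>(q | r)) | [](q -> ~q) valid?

K-tableau for the negation ~((<>(q | r) -> <><>(q | r)) | [](q -> ~q)):
1. ~((<>(q | r) -> <><>(q | r)) | [](q -> ~q)), u
2. ~(<>(q | r) -> <><>(q | r)), u   [~|-rule on 1]
3. ~[](q -> ~q), u   [~|-rule on 1]
4. <>(q | r), u   [~->-rule on 2]
5. ~<><>(q | r), u   [~->-rule on 2]
6. ~(q -> ~q), v   [~[]-rule on 3: fresh world v, uRv]
7. q, v   [~->-rule on 6]
8. ~<>(q | r), v   [~<>-rule on 5 via uRv]
9. q | r, w   [<>-rule on 4: fresh world w, uRw]
10. ~<>(q | r), w   [~<>-rule on 5 via uRw]
11. r, w   [|-rule on 9 (branches; this branch)]
Accessibility: uRv, uRw
Complete open branch: countermodel on a K-frame, so not valid in K.
T-tableau for the negation ~((<>(q | r) -> <><>(q | r)) | [](q -> ~q)):
1. ~((<>(q | r) -> <><>(q | r)) | [](q -> ~q)), u
2. ~(<>(q | r) -> <><>(q | r)), u   [~|-rule on 1]
3. ~[](q -> ~q), u   [~|-rule on 1]
4. <>(q | r), u   [~->-rule on 2]
5. ~<><>(q | r), u   [~->-rule on 2]
6. ~<>(q | r), u   [~<>-rule on 5 via uRu]
7. ~(q | r), u   [~<>-rule on 6 via uRu]
8. ~q, u   [~|-rule on 7]
9. ~r, u   [~|-rule on 7]
10. ~(q -> ~q), v   [~[]-rule on 3: fresh world v, uRv]
11. q, v   [~->-rule on 10]
12. ~<>(q | r), v   [~<>-rule on 5 via uRv]
13. ~(q | r), v   [~<>-rule on 6 via uRv]
14. ~q, v   [~|-rule on 13]
15. ~r, v   [~|-rule on 13]
Accessibility: uRu, uRv, vRv
Branch closes: q and ~q both at v.
Every branch closes (one shown): valid in T, hence also in S4, S5 (every theorem of T is a theorem of S4 and S5).

T, S4, S5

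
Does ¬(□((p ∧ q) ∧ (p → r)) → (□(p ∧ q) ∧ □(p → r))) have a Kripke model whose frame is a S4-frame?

1. ¬(□((p ∧ q) ∧ (p → r)) → (□(p ∧ q) ∧ □(p → r))), 0
2. □((p ∧ q) ∧ (p → r)), 0   [¬→-rule on 1]
3. ¬(□(p ∧ q) ∧ □(p → r)), 0   [¬→-rule on 1]
4. (p ∧ q) ∧ (p → r), 0   [□-rule on 2 via 0R0]
5. p ∧ q, 0   [∧-rule on 4]
6. p → r, 0   [∧-rule on 4]
7. p, 0   [∧-rule on 5]
8. q, 0   [∧-rule on 5]
9. ¬□(p → r), 0   [¬∧-rule on 3 (branches; this branch)]
10. r, 0   [→-rule on 6 (branches; this branch)]
11. ¬(p → r), 1   [¬□-rule on 9: fresh world 1, 0R1]
12. p, 1   [¬→-rule on 11]
13. ¬r, 1   [¬→-rule on 11]
14. (p ∧ q) ∧ (p → r), 1   [□-rule on 2 via 0R1]
15. p ∧ q, 1   [∧-rule on 14]
16. p → r, 1   [∧-rule on 14]
17. q, 1   [∧-rule on 15]
18. r, 1   [→-rule on 16 (branches; this branch)]
Accessibility: 0R0, 0R1, 1R1
Branch closes: r and ¬r both at 1.
(One branch shown.) All branches close.

Unsatisfiable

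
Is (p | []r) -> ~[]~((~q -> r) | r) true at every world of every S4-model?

Tableau for the negation ~((p | []r) -> ~[]~((~q -> r) | r)):
1. ~((p | []r) -> ~[]~((~q -> r) | r)), 0
2. p | []r, 0
3. []~((~q -> r) | r), 0
4. ~((~q -> r) | r), 0
5. ~(~q -> r), 0
6. ~r, 0
7. ~q, 0
8. p, 0
Accessibility: 0R0
The negation has an open branch (countermodel exists).

Not valid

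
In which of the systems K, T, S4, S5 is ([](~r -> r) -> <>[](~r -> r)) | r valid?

K-tableau for the negation ~(([](~r -> r) -> <>[](~r -> r)) | r):
1. ~(([](~r -> r) -> <>[](~r -> r)) | r), w0
2. ~([](~r -> r) -> <>[](~r -> r)), w0   [~|-rule on 1]
3. ~r, w0   [~|-rule on 1]
4. [](~r -> r), w0   [~->-rule on 2]
5. ~<>[](~r -> r), w0   [~->-rule on 2]
Complete open branch: countermodel on a K-frame, so not valid in K.
T-tableau for the negation ~(([](~r -> r) -> <>[](~r -> r)) | r):
1. ~(([](~r -> r) -> <>[](~r -> r)) | r), w0
2. ~([](~r -> r) -> <>[](~r -> r)), w0   [~|-rule on 1]
3. ~r, w0   [~|-rule on 1]
4. [](~r -> r), w0   [~->-rule on 2]
5. ~<>[](~r -> r), w0   [~->-rule on 2]
6. ~r -> r, w0   [[]-rule on 4 via w0Rw0]
7. ~[](~r -> r), w0   [~<>-rule on 5 via w0Rw0]
8. r, w0   [->-rule on 6 (branches; this branch)]
Accessibility: w0Rw0
Branch closes: r and ~r both at w0.
Every branch closes (one shown): valid in T, hence also in S4, S5 (every theorem of T is a theorem of S4 and S5).

T, S4, S5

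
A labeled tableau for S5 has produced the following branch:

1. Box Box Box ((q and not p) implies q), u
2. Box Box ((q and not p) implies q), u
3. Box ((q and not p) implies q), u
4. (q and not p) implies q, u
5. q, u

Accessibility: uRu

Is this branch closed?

No atom appears with both signs at the same world.

Not closed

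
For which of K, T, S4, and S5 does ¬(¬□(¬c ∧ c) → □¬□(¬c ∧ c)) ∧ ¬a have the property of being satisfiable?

T-tableau for the formula:
1. ¬(¬□(¬c ∧ c) → □¬□(¬c ∧ c)) ∧ ¬a, w0
2. ¬(¬□(¬c ∧ c) → □¬□(¬c ∧ c)), w0
3. ¬a, w0
4. ¬□(¬c ∧ c), w0
5. ¬□¬□(¬c ∧ c), w0
6. ¬(¬c ∧ c), w1
7. ¬c, w1
8. □(¬c ∧ c), w2
9. ¬c ∧ c, w2
10. ¬c, w2
11. c, w2
Accessibility: w0Rw0, w0Rw1, w0Rw2, w1Rw1, w2Rw2
Branch closes: c and ¬c both at w2.
Every branch closes (one shown): unsatisfiable in T, hence also in S4, S5 (every S4/S5-frame is a T-frame).
K-tableau for the formula:
1. ¬(¬□(¬c ∧ c) → □¬□(¬c ∧ c)) ∧ ¬a, w0
2. ¬(¬□(¬c ∧ c) → □¬□(¬c ∧ c)), w0
3. ¬a, w0
4. ¬□(¬c ∧ c), w0
5. ¬□¬□(¬c ∧ c), w0
6. ¬(¬c ∧ c), w1
7. ¬c, w1
8. □(¬c ∧ c), w2
Accessibility: w0Rw1, w0Rw2
Complete open branch: satisfiable in K.

K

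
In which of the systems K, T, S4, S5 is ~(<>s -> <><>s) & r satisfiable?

K

T-tableau for the formula:
1. ~(<>s -> <><>s) & r, 0
2. ~(<>s -> <><>s), 0
3. r, 0
4. <>s, 0
5. ~<><>s, 0
6. ~<>s, 0
7. ~s, 0
8. s, 1
9. ~<>s, 1
10. ~s, 1
Accessibility: 0R0, 0R1, 1R1
Branch closes: s and ~s both at 1.
Every branch closes (one shown): unsatisfiable in T, hence also in S4, S5 (every S4/S5-frame is a T-frame).
K-tableau for the formula:
1. ~(<>s -> <><>s) & r, 0
2. ~(<>s -> <><>s), 0
3. r, 0
4. <>s, 0
5. ~<><>s, 0
6. s, 1
7. ~<>s, 1
Accessibility: 0R1
Complete open branch: satisfiable in K.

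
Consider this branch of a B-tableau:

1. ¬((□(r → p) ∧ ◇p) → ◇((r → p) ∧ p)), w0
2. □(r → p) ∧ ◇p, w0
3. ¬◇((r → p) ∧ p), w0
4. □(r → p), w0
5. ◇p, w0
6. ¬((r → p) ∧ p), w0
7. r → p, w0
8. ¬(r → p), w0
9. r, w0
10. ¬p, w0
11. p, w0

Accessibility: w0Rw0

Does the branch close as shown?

Yes, closed

Both p and ¬p appear at w0.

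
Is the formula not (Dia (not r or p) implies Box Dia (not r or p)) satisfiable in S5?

Unsatisfiable (every branch closes)

1. not (Dia (not r or p) implies Box Dia (not r or p)), u
2. Dia (not r or p), u   [neg-implies-rule on 1]
3. not Box Dia (not r or p), u   [neg-implies-rule on 1]
4. not r or p, v   [Dia-rule on 2: fresh world v, uRv]
5. p, v   [or-rule on 4 (branches; this branch)]
6. not Dia (not r or p), w   [neg-Box-rule on 3: fresh world w, uRw]
7. not (not r or p), u   [neg-Dia-rule on 6 via wRu]
8. r, u   [neg-or-rule on 7]
9. not p, u   [neg-or-rule on 7]
10. not (not r or p), v   [neg-Dia-rule on 6 via wRv]
11. r, v   [neg-or-rule on 10]
12. not p, v   [neg-or-rule on 10]
Accessibility: uRu, uRv, uRw, vRu, vRv, vRw, wRu, wRv, wRw
Branch closes: p and not p both at v.
(One branch shown.) All branches close.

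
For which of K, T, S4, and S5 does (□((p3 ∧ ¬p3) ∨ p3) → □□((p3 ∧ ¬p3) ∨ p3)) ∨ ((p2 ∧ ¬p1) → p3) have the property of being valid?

T-tableau for the negation ¬((□((p3 ∧ ¬p3) ∨ p3) → □□((p3 ∧ ¬p3) ∨ p3)) ∨ ((p2 ∧ ¬p1) → p3)):
1. ¬((□((p3 ∧ ¬p3) ∨ p3) → □□((p3 ∧ ¬p3) ∨ p3)) ∨ ((p2 ∧ ¬p1) → p3)), w0
2. ¬(□((p3 ∧ ¬p3) ∨ p3) → □□((p3 ∧ ¬p3) ∨ p3)), w0
3. ¬((p2 ∧ ¬p1) → p3), w0
4. □((p3 ∧ ¬p3) ∨ p3), w0
5. ¬□□((p3 ∧ ¬p3) ∨ p3), w0
6. p2 ∧ ¬p1, w0
7. ¬p3, w0
8. p2, w0
9. ¬p1, w0
10. (p3 ∧ ¬p3) ∨ p3, w0
11. p3 ∧ ¬p3, w0
12. p3, w0
Accessibility: w0Rw0
Branch closes: p3 and ¬p3 both at w0.
Every branch closes (one shown): valid in T, hence also in S4, S5 (every theorem of T is a theorem of S4 and S5).
K-tableau for the negation ¬((□((p3 ∧ ¬p3) ∨ p3) → □□((p3 ∧ ¬p3) ∨ p3)) ∨ ((p2 ∧ ¬p1) → p3)):
1. ¬((□((p3 ∧ ¬p3) ∨ p3) → □□((p3 ∧ ¬p3) ∨ p3)) ∨ ((p2 ∧ ¬p1) → p3)), w0
2. ¬(□((p3 ∧ ¬p3) ∨ p3) → □□((p3 ∧ ¬p3) ∨ p3)), w0
3. ¬((p2 ∧ ¬p1) → p3), w0
4. □((p3 ∧ ¬p3) ∨ p3), w0
5. ¬□□((p3 ∧ ¬p3) ∨ p3), w0
6. p2 ∧ ¬p1, w0
7. ¬p3, w0
8. p2, w0
9. ¬p1, w0
10. ¬□((p3 ∧ ¬p3) ∨ p3), w1
11. (p3 ∧ ¬p3) ∨ p3, w1
12. p3, w1
13. ¬((p3 ∧ ¬p3) ∨ p3), w2
14. ¬(p3 ∧ ¬p3), w2
15. ¬p3, w2
Accessibility: w0Rw1, w1Rw2
Complete open branch: countermodel on a K-frame, so not valid in K.

T, S4, S5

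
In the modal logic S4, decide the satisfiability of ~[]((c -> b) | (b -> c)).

1. ~[]((c -> b) | (b -> c)), w0
2. ~((c -> b) | (b -> c)), w1   [~[]-rule on 1: fresh world w1, w0Rw1]
3. ~(c -> b), w1   [~|-rule on 2]
4. ~(b -> c), w1   [~|-rule on 2]
5. c, w1   [~->-rule on 3]
6. ~b, w1   [~->-rule on 3]
7. b, w1   [~->-rule on 4]
8. ~c, w1   [~->-rule on 4]
Accessibility: w0Rw0, w0Rw1, w1Rw1
Branch closes: b and ~b both at w1.
(One branch shown.) All branches close.

No, unsatisfiable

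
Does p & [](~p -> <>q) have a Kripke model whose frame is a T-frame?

1. p & [](~p -> <>q), w0
2. p, w0   [&-rule on 1]
3. [](~p -> <>q), w0   [&-rule on 1]
4. ~p -> <>q, w0   [[]-rule on 3 via w0Rw0]
5. <>q, w0   [->-rule on 4 (branches; this branch)]
6. q, w1   [<>-rule on 5: fresh world w1, w0Rw1]
7. ~p -> <>q, w1   [[]-rule on 3 via w0Rw1]
8. <>q, w1   [->-rule on 7 (branches; this branch)]
9. q, w2   [<>-rule on 8: fresh world w2, w1Rw2]
Accessibility: w0Rw0, w0Rw1, w1Rw1, w1Rw2, w2Rw2

Yes, satisfiable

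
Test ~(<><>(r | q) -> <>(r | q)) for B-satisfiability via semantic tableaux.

1. ~(<><>(r | q) -> <>(r | q)), w0
2. <><>(r | q), w0   [~->-rule on 1]
3. ~<>(r | q), w0   [~->-rule on 1]
4. ~(r | q), w0   [~<>-rule on 3 via w0Rw0]
5. ~r, w0   [~|-rule on 4]
6. ~q, w0   [~|-rule on 4]
7. <>(r | q), w1   [<>-rule on 2: fresh world w1, w0Rw1]
8. ~(r | q), w1   [~<>-rule on 3 via w0Rw1]
9. ~r, w1   [~|-rule on 8]
10. ~q, w1   [~|-rule on 8]
11. r | q, w2   [<>-rule on 7: fresh world w2, w1Rw2]
12. q, w2   [|-rule on 11 (branches; this branch)]
Accessibility: w0Rw0, w0Rw1, w1Rw0, w1Rw1, w1Rw2, w2Rw1, w2Rw2

Yes, satisfiable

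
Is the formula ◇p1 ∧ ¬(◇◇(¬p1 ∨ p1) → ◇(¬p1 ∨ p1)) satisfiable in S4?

1. ◇p1 ∧ ¬(◇◇(¬p1 ∨ p1) → ◇(¬p1 ∨ p1)), w0
2. ◇p1, w0   [∧-rule on 1]
3. ¬(◇◇(¬p1 ∨ p1) → ◇(¬p1 ∨ p1)), w0   [∧-rule on 1]
4. ◇◇(¬p1 ∨ p1), w0   [¬→-rule on 3]
5. ¬◇(¬p1 ∨ p1), w0   [¬→-rule on 3]
6. ¬(¬p1 ∨ p1), w0   [¬◇-rule on 5 via w0Rw0]
7. p1, w0   [¬∨-rule on 6]
8. ¬p1, w0   [¬∨-rule on 6]
Accessibility: w0Rw0
Branch closes: p1 and ¬p1 both at w0.
Every branch closes; the branch above is one of them.

Unsatisfiable (every branch closes)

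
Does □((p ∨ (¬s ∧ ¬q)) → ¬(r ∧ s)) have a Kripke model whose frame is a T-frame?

1. □((p ∨ (¬s ∧ ¬q)) → ¬(r ∧ s)), u
2. (p ∨ (¬s ∧ ¬q)) → ¬(r ∧ s), u
3. ¬(r ∧ s), u
4. ¬s, u
Accessibility: uRu

Satisfiable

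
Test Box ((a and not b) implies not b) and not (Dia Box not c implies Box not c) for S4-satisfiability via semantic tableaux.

Satisfiable

1. Box ((a and not b) implies not b) and not (Dia Box not c implies Box not c), 0
2. Box ((a and not b) implies not b), 0
3. not (Dia Box not c implies Box not c), 0
4. Dia Box not c, 0
5. not Box not c, 0
6. (a and not b) implies not b, 0
7. not b, 0
8. Box not c, 1
9. (a and not b) implies not b, 1
10. not c, 1
11. not b, 1
12. c, 2
13. (a and not b) implies not b, 2
14. not b, 2
Accessibility: 0R0, 0R1, 0R2, 1R1, 2R2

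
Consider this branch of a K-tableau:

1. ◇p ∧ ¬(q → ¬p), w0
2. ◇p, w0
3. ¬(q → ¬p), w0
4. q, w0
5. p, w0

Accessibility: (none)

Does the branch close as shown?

Open

No world carries both an atom and its negation.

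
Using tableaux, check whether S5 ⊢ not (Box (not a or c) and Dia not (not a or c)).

Valid

Tableau for the negation Box (not a or c) and Dia not (not a or c):
1. Box (not a or c) and Dia not (not a or c), w0
2. Box (not a or c), w0   [and-rule on 1]
3. Dia not (not a or c), w0   [and-rule on 1]
4. not a or c, w0   [Box-rule on 2 via w0Rw0]
5. c, w0   [or-rule on 4 (branches; this branch)]
6. not (not a or c), w1   [Dia-rule on 3: fresh world w1, w0Rw1]
7. a, w1   [neg-or-rule on 6]
8. not c, w1   [neg-or-rule on 6]
9. not a or c, w1   [Box-rule on 2 via w0Rw1]
10. c, w1   [or-rule on 9 (branches; this branch)]
Accessibility: w0Rw0, w0Rw1, w1Rw0, w1Rw1
Branch closes: c and not c both at w1.
All branches of the negation close; one closing branch shown above.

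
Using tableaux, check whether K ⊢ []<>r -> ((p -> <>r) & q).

Tableau for the negation ~([]<>r -> ((p -> <>r) & q)):
1. ~([]<>r -> ((p -> <>r) & q)), 0
2. []<>r, 0   [~->-rule on 1]
3. ~((p -> <>r) & q), 0   [~->-rule on 1]
4. ~q, 0   [~&-rule on 3 (branches; this branch)]
The negation has an open branch (countermodel exists).

No, not valid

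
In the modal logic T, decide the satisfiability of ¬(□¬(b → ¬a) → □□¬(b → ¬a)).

Yes, satisfiable

1. ¬(□¬(b → ¬a) → □□¬(b → ¬a)), w0
2. □¬(b → ¬a), w0   [¬→-rule on 1]
3. ¬□□¬(b → ¬a), w0   [¬→-rule on 1]
4. ¬(b → ¬a), w0   [□-rule on 2 via w0Rw0]
5. b, w0   [¬→-rule on 4]
6. a, w0   [¬→-rule on 4]
7. ¬□¬(b → ¬a), w1   [¬□-rule on 3: fresh world w1, w0Rw1]
8. ¬(b → ¬a), w1   [□-rule on 2 via w0Rw1]
9. b, w1   [¬→-rule on 8]
10. a, w1   [¬→-rule on 8]
11. b → ¬a, w2   [¬□-rule on 7: fresh world w2, w1Rw2]
12. ¬a, w2   [→-rule on 11 (branches; this branch)]
Accessibility: w0Rw0, w0Rw1, w1Rw1, w1Rw2, w2Rw2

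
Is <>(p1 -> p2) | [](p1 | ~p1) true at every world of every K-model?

Tableau for the negation ~(<>(p1 -> p2) | [](p1 | ~p1)):
1. ~(<>(p1 -> p2) | [](p1 | ~p1)), 0
2. ~<>(p1 -> p2), 0
3. ~[](p1 | ~p1), 0
4. ~(p1 | ~p1), 1
5. ~p1, 1
6. p1, 1
Accessibility: 0R1
Branch closes: p1 and ~p1 both at 1.
Every branch of the negation's tableau closes; the branch above is one of them.

Valid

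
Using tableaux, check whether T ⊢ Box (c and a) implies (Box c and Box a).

Yes, valid

Tableau for the negation not (Box (c and a) implies (Box c and Box a)):
1. not (Box (c and a) implies (Box c and Box a)), w0
2. Box (c and a), w0
3. not (Box c and Box a), w0
4. c and a, w0
5. c, w0
6. a, w0
7. not Box a, w0
8. not a, w1
9. c and a, w1
10. c, w1
11. a, w1
Accessibility: w0Rw0, w0Rw1, w1Rw1
Branch closes: a and not a both at w1.
Every branch of the negation's tableau closes; the branch above is one of them.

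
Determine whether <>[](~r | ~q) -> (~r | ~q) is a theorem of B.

Tableau for the negation ~(<>[](~r | ~q) -> (~r | ~q)):
1. ~(<>[](~r | ~q) -> (~r | ~q)), 0
2. <>[](~r | ~q), 0
3. ~(~r | ~q), 0
4. r, 0
5. q, 0
6. [](~r | ~q), 1
7. ~r | ~q, 0
8. ~r | ~q, 1
9. ~q, 0
Accessibility: 0R0, 0R1, 1R0, 1R1
Branch closes: q and ~q both at 0.
All branches of the negation close; one closing branch shown above.

Yes, valid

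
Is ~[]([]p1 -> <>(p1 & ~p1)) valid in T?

No, not valid

Tableau for the negation []([]p1 -> <>(p1 & ~p1)):
1. []([]p1 -> <>(p1 & ~p1)), 0
2. []p1 -> <>(p1 & ~p1), 0   [[]-rule on 1 via 0R0]
3. ~[]p1, 0   [->-rule on 2 (branches; this branch)]
4. ~p1, 1   [~[]-rule on 3: fresh world 1, 0R1]
5. []p1 -> <>(p1 & ~p1), 1   [[]-rule on 1 via 0R1]
6. ~[]p1, 1   [->-rule on 5 (branches; this branch)]
7. ~p1, 2   [~[]-rule on 6: fresh world 2, 1R2]
Accessibility: 0R0, 0R1, 1R1, 1R2, 2R2
The negation has an open branch (countermodel exists).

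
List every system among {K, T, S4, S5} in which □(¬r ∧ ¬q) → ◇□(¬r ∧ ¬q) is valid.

K-tableau for the negation ¬(□(¬r ∧ ¬q) → ◇□(¬r ∧ ¬q)):
1. ¬(□(¬r ∧ ¬q) → ◇□(¬r ∧ ¬q)), 0
2. □(¬r ∧ ¬q), 0   [¬→-rule on 1]
3. ¬◇□(¬r ∧ ¬q), 0   [¬→-rule on 1]
Complete open branch: countermodel on a K-frame, so not valid in K.
T-tableau for the negation ¬(□(¬r ∧ ¬q) → ◇□(¬r ∧ ¬q)):
1. ¬(□(¬r ∧ ¬q) → ◇□(¬r ∧ ¬q)), 0
2. □(¬r ∧ ¬q), 0   [¬→-rule on 1]
3. ¬◇□(¬r ∧ ¬q), 0   [¬→-rule on 1]
4. ¬r ∧ ¬q, 0   [□-rule on 2 via 0R0]
5. ¬r, 0   [∧-rule on 4]
6. ¬q, 0   [∧-rule on 4]
7. ¬□(¬r ∧ ¬q), 0   [¬◇-rule on 3 via 0R0]
8. ¬(¬r ∧ ¬q), 1   [¬□-rule on 7: fresh world 1, 0R1]
9. ¬r ∧ ¬q, 1   [□-rule on 2 via 0R1]
10. ¬r, 1   [∧-rule on 9]
11. ¬q, 1   [∧-rule on 9]
12. ¬□(¬r ∧ ¬q), 1   [¬◇-rule on 3 via 0R1]
13. q, 1   [¬∧-rule on 8 (branches; this branch)]
Accessibility: 0R0, 0R1, 1R1
Branch closes: q and ¬q both at 1.
Every branch closes (one shown): valid in T, hence also in S4, S5 (every theorem of T is a theorem of S4 and S5).

T, S4, S5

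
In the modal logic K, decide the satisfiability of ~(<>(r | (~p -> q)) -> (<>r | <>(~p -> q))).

1. ~(<>(r | (~p -> q)) -> (<>r | <>(~p -> q))), u
2. <>(r | (~p -> q)), u   [~->-rule on 1]
3. ~(<>r | <>(~p -> q)), u   [~->-rule on 1]
4. ~<>r, u   [~|-rule on 3]
5. ~<>(~p -> q), u   [~|-rule on 3]
6. r | (~p -> q), v   [<>-rule on 2: fresh world v, uRv]
7. ~r, v   [~<>-rule on 4 via uRv]
8. ~(~p -> q), v   [~<>-rule on 5 via uRv]
9. ~p, v   [~->-rule on 8]
10. ~q, v   [~->-rule on 8]
11. ~p -> q, v   [|-rule on 6 (branches; this branch)]
12. q, v   [->-rule on 11 (branches; this branch)]
Accessibility: uRv
Branch closes: q and ~q both at v.
(One branch shown.) All branches close.

Unsatisfiable (every branch closes)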